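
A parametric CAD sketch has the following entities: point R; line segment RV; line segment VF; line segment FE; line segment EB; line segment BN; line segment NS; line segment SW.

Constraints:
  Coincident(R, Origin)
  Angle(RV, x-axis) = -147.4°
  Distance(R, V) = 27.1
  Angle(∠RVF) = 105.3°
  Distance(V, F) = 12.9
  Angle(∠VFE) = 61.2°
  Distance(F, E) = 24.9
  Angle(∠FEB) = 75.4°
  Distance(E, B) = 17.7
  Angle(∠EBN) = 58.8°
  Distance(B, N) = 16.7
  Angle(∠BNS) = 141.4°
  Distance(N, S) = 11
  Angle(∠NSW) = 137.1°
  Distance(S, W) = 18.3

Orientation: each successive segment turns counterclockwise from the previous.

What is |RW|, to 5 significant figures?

28.820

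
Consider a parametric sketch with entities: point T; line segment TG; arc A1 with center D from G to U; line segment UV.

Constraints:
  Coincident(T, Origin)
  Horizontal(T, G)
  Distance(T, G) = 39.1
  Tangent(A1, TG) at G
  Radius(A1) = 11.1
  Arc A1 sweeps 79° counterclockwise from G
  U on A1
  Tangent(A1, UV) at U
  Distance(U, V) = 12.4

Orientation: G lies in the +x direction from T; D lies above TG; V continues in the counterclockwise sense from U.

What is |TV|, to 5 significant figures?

56.474

On A1, G sits at bearing -90° from D; a 79° counterclockwise sweep puts U at bearing -11°, so U = D + 11.1·(cos -11°, sin -11°) = (49.996, 8.9820). The tangent condition forces DU to be normal to UV, so UV runs along (−sin -11°, cos -11°); with |UV| = 12.4, V = (52.362, 21.154). Then |TV| = |V − T| = 56.474.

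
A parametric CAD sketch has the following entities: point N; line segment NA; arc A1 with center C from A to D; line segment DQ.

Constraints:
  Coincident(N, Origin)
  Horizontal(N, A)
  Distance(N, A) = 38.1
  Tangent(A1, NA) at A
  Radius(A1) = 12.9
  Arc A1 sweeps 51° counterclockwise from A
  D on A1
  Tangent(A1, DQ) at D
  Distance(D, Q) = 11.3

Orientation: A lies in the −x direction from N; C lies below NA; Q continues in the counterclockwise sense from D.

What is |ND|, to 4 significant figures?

48.36

Since A1 is tangent to NA there, CA ⟂ NA, so C = A + (0, -12.9) = (-38.10, -12.90). On A1, A sits at bearing 90° from C; a 51° counterclockwise sweep puts D at bearing 141°, so D = C + 12.9·(cos 141°, sin 141°) = (-48.13, -4.782). Then |ND| = |D − N| = 48.36.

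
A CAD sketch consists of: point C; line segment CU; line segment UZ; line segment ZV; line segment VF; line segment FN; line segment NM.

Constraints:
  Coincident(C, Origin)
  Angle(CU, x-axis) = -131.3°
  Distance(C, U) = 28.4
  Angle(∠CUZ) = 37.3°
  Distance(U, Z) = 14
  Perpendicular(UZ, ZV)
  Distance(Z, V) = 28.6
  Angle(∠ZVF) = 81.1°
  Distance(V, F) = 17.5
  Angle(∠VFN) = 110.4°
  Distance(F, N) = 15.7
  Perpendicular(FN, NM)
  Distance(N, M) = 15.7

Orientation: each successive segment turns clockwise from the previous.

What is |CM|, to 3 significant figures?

16.8

C is at the origin; CU runs at -131.3° with length 28.4, so U = (-18.7, -21.3). ∠CUZ = 37.3° gives UZ at 86.0° from the x-axis; with |UZ| = 14.0, Z = (-17.8, -7.37). The perpendicularity gives ZV at right angles to UZ, so ZV runs at -4.00°; with |ZV| = 28.6, V = (10.8, -9.37). ∠ZVF = 81.1° gives VF at -103° from the x-axis; with |VF| = 17.5, F = (6.86, -26.4). ∠VFN = 110.4° gives FN at -172° from the x-axis; with |FN| = 15.7, N = (-8.71, -28.5). FN is perpendicular to NM, so NM runs at 97.5°; with |NM| = 15.7, M = (-10.8, -12.9). Then |CM| = |M − C| = 16.8.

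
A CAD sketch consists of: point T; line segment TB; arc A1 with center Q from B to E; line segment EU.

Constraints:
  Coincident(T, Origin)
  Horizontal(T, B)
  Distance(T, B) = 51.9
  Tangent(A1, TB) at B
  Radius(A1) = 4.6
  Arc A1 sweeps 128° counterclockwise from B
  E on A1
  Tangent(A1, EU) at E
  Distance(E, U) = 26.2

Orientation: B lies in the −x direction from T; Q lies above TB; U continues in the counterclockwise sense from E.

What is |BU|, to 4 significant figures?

30.74

T is at the origin; T and B share the same y with |TB| = 51.9 and B on the −x side, so B = (-51.90, 0.000). Since A1 is tangent to TB there, QB ⟂ TB, so Q = B + (0, 4.6) = (-51.90, 4.600). On A1, B sits at bearing -90° from Q; a 128° counterclockwise sweep puts E at bearing 38°, so E = Q + 4.6·(cos 38°, sin 38°) = (-48.28, 7.432). Tangency of A1 to EU means the radius QE is perpendicular to EU, so EU runs along (−sin 38°, cos 38°); with |EU| = 26.2, U = (-64.41, 28.08). Then |BU| = |U − B| = 30.74.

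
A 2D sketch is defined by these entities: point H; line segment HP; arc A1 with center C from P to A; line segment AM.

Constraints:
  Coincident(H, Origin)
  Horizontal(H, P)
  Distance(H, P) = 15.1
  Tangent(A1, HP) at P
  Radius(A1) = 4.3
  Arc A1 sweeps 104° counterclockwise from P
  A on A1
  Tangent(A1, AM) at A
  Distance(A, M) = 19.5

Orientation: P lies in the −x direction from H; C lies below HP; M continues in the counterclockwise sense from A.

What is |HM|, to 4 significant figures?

28.29

H is at the origin; H and P share the same y with |HP| = 15.1 and P on the −x side, so P = (-15.10, 0.000). The tangent condition forces CP to be normal to HP, so C = P + (0, -4.3) = (-15.10, -4.300). On A1, P sits at bearing 90° from C; a 104° counterclockwise sweep puts A at bearing 194°, so A = C + 4.3·(cos 194°, sin 194°) = (-19.27, -5.340). The tangent condition forces CA to be normal to AM, so AM runs along (−sin 194°, cos 194°); with |AM| = 19.5, M = (-14.55, -24.26). Then |HM| = |M − H| = 28.29.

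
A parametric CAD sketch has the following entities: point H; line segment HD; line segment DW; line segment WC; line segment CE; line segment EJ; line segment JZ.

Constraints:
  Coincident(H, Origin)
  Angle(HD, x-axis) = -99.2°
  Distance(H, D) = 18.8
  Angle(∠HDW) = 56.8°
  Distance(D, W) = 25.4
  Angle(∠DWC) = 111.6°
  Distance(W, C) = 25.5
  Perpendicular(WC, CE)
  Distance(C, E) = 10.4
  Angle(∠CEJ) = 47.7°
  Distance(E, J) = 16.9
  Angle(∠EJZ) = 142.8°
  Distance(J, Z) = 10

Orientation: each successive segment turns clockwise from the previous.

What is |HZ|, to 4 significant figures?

30.72

H is at the origin; HD runs at -99.2° with length 18.8, so D = (-3.006, -18.56). ∠HDW = 56.8° gives DW at 137.6° from the x-axis; with |DW| = 25.4, W = (-21.76, -1.431). ∠DWC = 111.6° gives WC at 69.20° from the x-axis; with |WC| = 25.5, C = (-12.71, 22.41). WC is perpendicular to CE, so CE runs at -20.80°; with |CE| = 10.4, E = (-2.985, 18.71). ∠CEJ = 47.7° gives EJ at -153.1° from the x-axis; with |EJ| = 16.9, J = (-18.06, 11.07). ∠EJZ = 142.8° gives JZ at 169.7° from the x-axis; with |JZ| = 10.0, Z = (-27.90, 12.86). Then |HZ| = |Z − H| = 30.72.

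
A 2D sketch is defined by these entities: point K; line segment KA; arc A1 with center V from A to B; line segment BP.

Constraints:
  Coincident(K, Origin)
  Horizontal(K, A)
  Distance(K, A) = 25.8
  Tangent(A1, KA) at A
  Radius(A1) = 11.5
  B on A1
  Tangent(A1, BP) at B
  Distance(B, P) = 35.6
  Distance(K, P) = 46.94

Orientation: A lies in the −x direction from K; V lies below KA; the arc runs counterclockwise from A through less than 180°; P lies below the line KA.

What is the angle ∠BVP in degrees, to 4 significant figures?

72.10°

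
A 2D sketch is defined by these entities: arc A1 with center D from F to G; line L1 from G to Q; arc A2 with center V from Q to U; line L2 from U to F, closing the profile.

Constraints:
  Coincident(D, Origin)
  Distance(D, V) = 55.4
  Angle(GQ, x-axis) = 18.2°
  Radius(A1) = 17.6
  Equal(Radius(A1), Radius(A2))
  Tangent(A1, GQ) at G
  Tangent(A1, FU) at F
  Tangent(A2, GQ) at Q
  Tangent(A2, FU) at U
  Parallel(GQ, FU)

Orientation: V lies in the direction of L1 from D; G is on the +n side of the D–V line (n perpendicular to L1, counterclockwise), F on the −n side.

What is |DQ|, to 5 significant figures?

58.128

Tangency of A1 to both parallel lines with radius 17.6 puts G and F at D ± 17.6·n: G = (-5.4971, 16.720), F = (5.4971, -16.720). Equal radii place Q and U the same way about V: Q = V + 17.6·n = (47.131, 34.023), U = V − 17.6·n = (58.126, 0.58385). Then |DQ| = |Q − D| = 58.128.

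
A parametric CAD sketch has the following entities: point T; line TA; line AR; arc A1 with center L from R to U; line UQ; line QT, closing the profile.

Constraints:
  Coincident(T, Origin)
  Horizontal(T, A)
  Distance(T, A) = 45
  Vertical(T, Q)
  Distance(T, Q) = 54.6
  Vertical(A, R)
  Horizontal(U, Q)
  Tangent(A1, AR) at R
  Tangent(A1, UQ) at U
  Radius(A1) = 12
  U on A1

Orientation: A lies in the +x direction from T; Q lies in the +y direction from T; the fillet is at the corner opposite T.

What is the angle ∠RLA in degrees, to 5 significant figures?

74.268°

The virtual corner opposite T is at (45.000, 54.600). A1 meets AR tangentially, so LR is at right angles to AR and since A1 is tangent to UQ there, LU ⟂ UQ, with radius 12.0, so the center L sits 12.0 in from both sides at L = (33.000, 42.600). That places the tangent points at R = (45.000, 42.600) on AR and U = (33.000, 54.600) on UQ. Then cos ∠RLA = LR·LA / (|LR||LA|), giving 74.268°.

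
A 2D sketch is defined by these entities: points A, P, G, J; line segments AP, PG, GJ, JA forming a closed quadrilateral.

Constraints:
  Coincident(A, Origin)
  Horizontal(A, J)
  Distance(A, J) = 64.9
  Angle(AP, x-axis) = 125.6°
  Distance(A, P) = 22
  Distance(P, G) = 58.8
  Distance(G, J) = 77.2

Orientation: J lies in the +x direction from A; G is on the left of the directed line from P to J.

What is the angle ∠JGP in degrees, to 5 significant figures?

70.310°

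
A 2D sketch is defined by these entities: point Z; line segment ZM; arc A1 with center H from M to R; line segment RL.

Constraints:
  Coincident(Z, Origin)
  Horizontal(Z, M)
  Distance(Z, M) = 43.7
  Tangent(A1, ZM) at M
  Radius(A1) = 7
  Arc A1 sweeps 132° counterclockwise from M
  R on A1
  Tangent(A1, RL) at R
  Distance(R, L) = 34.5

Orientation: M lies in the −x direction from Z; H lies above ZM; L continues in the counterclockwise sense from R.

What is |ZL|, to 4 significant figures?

72.01

Z is at the origin; ZM is horizontal with |ZM| = 43.7 and M on the −x side, so M = (-43.70, 0.000). Since A1 is tangent to ZM there, HM ⟂ ZM, so H = M + (0, 7) = (-43.70, 7.000). On A1, M sits at bearing -90° from H; a 132° counterclockwise sweep puts R at bearing 42°, so R = H + 7.0·(cos 42°, sin 42°) = (-38.50, 11.68). A1 meets RL tangentially, so HR is at right angles to RL, so RL runs along (−sin 42°, cos 42°); with |RL| = 34.5, L = (-61.58, 37.32). Then |ZL| = |L − Z| = 72.01.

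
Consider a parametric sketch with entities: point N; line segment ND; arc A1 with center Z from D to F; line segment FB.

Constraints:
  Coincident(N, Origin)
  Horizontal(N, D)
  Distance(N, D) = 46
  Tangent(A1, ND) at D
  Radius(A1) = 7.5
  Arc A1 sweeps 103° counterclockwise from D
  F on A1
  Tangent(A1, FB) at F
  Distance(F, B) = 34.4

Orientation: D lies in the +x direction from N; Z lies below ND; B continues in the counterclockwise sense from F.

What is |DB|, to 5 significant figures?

42.708

N is at the origin; ND is horizontal with |ND| = 46.0 and D on the +x side, so D = (46.000, 0.0000). Tangency of A1 to ND means the radius ZD is perpendicular to ND, so Z = D + (0, -7.5) = (46.000, -7.5000). On A1, D sits at bearing 90° from Z; a 103° counterclockwise sweep puts F at bearing 193°, so F = Z + 7.5·(cos 193°, sin 193°) = (38.692, -9.1871). The tangent condition forces ZF to be normal to FB, so FB runs along (−sin 193°, cos 193°); with |FB| = 34.4, B = (46.431, -42.705). Then |DB| = |B − D| = 42.708.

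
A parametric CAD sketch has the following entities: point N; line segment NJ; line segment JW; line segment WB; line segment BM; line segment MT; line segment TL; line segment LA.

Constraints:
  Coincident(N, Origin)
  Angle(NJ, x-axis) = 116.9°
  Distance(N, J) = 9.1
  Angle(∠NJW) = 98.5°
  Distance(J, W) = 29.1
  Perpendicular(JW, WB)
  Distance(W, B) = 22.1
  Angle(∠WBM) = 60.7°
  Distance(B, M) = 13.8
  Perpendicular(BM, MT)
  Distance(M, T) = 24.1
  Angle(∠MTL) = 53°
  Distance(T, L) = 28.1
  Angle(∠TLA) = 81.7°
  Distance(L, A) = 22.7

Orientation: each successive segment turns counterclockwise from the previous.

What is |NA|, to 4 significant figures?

26.01

N is at the origin; NJ runs at 116.9° with length 9.1, so J = (-4.117, 8.115). ∠NJW = 98.5° gives JW at -161.6° from the x-axis; with |JW| = 29.1, W = (-31.73, -1.070). JW ⟂ WB, so WB runs at -71.60°; with |WB| = 22.1, B = (-24.75, -22.04). ∠WBM = 60.7° gives BM at 47.70° from the x-axis; with |BM| = 13.8, M = (-15.47, -11.83). BM ⟂ MT, so MT runs at 137.7°; with |MT| = 24.1, T = (-33.29, 4.386). ∠MTL = 53.0° gives TL at -95.30° from the x-axis; with |TL| = 28.1, L = (-35.89, -23.59). ∠TLA = 81.7° gives LA at 3.000° from the x-axis; with |LA| = 22.7, A = (-13.22, -22.41). Then |NA| = |A − N| = 26.01.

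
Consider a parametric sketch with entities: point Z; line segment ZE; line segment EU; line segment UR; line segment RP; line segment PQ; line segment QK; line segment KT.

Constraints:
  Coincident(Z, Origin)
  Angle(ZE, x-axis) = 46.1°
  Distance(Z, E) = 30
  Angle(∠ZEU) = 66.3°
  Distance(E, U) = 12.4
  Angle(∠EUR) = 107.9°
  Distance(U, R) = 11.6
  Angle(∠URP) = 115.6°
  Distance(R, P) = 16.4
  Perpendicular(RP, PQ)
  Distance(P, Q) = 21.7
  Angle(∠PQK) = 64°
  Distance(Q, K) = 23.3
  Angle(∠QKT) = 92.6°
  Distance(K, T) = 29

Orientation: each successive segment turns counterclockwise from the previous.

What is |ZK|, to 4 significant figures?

27.90

Z is at the origin; ZE runs at 46.1° with length 30.0, so E = (20.80, 21.62). ∠ZEU = 66.3° gives EU at 159.8° from the x-axis; with |EU| = 12.4, U = (9.165, 25.90). ∠EUR = 107.9° gives UR at -128.1° from the x-axis; with |UR| = 11.6, R = (2.007, 16.77). ∠URP = 115.6° gives RP at -63.70° from the x-axis; with |RP| = 16.4, P = (9.273, 2.067). RP is perpendicular to PQ, so PQ runs at 26.30°; with |PQ| = 21.7, Q = (28.73, 11.68). ∠PQK = 64.0° gives QK at 142.3° from the x-axis; with |QK| = 23.3, K = (10.29, 25.93). Then |ZK| = |K − Z| = 27.90.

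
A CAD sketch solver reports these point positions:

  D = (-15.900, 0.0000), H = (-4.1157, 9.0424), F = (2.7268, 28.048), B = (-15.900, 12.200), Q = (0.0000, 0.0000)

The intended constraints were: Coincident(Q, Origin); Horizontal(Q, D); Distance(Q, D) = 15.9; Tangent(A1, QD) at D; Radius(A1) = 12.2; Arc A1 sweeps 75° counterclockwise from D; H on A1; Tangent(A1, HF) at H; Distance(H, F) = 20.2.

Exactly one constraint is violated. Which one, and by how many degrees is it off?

Tangent(A1, HF) at H — off by 4.80°.

Q = (0.00, 0.00) ✓; Q.y = 0.00, D.y = 0.00 ✓; |QD| = 15.90 ✓; ∠(BD, DQ) = 90.00° ✓; |BD| = 12.20 ✓; bearing(B→H) − bearing(B→D) = 75.00° ✓; |BH| = 12.20 ✓; ∠(BH, HF) = 94.80° ✗; |HF| = 20.20 ✓.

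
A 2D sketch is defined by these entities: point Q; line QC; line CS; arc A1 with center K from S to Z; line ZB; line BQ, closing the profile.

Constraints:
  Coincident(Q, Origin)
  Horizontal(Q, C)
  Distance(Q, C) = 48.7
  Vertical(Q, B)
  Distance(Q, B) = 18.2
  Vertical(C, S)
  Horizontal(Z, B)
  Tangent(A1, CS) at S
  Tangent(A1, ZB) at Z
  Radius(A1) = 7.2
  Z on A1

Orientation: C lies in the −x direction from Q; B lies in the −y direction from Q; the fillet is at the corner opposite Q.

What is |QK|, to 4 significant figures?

42.93

Q is at the origin; QC is horizontal with |QC| = 48.7 and C on the −x side, so C = (-48.70, 0.000). Q and B share the same x with |QB| = 18.2 and B on the −y side, so B = (0.000, -18.20). The virtual corner opposite Q is at (-48.70, -18.20). A1 meets CS tangentially, so KS is at right angles to CS and since A1 is tangent to ZB there, KZ ⟂ ZB, with radius 7.2, so the center K sits 7.2 in from both sides at K = (-41.50, -11.00). Then |QK| = |K − Q| = 42.93.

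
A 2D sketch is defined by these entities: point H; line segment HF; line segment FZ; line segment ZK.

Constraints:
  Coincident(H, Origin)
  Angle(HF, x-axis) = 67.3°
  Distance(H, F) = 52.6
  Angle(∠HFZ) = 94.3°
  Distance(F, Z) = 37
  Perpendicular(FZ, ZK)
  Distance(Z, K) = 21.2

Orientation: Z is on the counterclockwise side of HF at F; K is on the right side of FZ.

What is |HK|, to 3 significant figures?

84.3

∠HFZ = 94.3°, so FZ runs at 67.3° + (180° − 94.3°) = 153° from the x-axis; with |FZ| = 37.0, Z = F + 37.0·(cos 153°, sin 153°) = (-12.7, 65.3). FZ ⟂ ZK; with |ZK| = 21.2 on the right of FZ, K = Z + 21.2·(0.454, 0.891) = (-3.04, 84.2). Then |HK| = |K − H| = 84.3.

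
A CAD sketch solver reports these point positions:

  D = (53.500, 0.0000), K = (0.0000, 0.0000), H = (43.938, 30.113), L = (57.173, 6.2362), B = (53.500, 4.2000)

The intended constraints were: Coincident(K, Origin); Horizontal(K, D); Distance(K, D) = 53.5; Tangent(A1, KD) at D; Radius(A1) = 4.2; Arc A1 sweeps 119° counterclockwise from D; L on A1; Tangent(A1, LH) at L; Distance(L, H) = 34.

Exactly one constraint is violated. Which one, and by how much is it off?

Distance(L, H) = 34 — off by 6.70.

K = (0.00, 0.00) ✓; K.y = 0.00, D.y = 0.00 ✓; |KD| = 53.50 ✓; ∠(BD, DK) = 90.00° ✓; |BD| = 4.200 ✓; bearing(B→L) − bearing(B→D) = 119.0° ✓; |BL| = 4.200 ✓; ∠(BL, LH) = 90.00° ✓; |LH| = 27.30 ✗.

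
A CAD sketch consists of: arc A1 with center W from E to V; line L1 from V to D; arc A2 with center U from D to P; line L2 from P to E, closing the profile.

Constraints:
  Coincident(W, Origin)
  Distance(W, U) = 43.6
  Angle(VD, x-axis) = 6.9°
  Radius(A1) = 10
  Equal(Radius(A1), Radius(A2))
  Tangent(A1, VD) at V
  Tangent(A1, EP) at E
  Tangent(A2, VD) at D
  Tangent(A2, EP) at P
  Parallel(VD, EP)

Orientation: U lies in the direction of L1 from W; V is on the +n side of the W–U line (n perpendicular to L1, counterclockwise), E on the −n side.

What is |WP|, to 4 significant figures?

44.73

The slot axis is L1's direction at 6.9°, so u = (cos 6.9°, sin 6.9°) = (0.9928, 0.1201) and n = (−sin 6.9°, cos 6.9°) = (-0.1201, 0.9928). W is at the origin and U lies 43.6 along u from W, so U = 43.6·u = (43.28, 5.238). Tangency of A1 to both parallel lines with radius 10.0 puts V and E at W ± 10.0·n: V = (-1.201, 9.928), E = (1.201, -9.928). Equal radii place D and P the same way about U: D = U + 10.0·n = (42.08, 15.17), P = U − 10.0·n = (44.49, -4.690). Then |WP| = |P − W| = 44.73.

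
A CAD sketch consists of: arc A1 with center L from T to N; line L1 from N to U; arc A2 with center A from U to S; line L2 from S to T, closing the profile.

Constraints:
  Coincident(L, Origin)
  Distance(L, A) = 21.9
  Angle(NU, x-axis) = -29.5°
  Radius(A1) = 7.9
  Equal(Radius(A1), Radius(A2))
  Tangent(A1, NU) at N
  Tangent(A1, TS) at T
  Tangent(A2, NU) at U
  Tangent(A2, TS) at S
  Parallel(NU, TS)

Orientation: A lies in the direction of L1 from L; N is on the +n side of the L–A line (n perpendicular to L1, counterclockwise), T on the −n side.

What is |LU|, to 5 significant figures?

23.281

The slot axis is L1's direction at -29.5°, so u = (cos -29.5°, sin -29.5°) = (0.87036, -0.49242) and n = (−sin -29.5°, cos -29.5°) = (0.49242, 0.87036). L is at the origin and A lies 21.9 along u from L, so A = 21.9·u = (19.061, -10.784). Tangency of A1 to both parallel lines with radius 7.9 puts N and T at L ± 7.9·n: N = (3.8901, 6.8758), T = (-3.8901, -6.8758). Equal radii place U and S the same way about A: U = A + 7.9·n = (22.951, -3.9083), S = A − 7.9·n = (15.171, -17.660). Then |LU| = |U − L| = 23.281.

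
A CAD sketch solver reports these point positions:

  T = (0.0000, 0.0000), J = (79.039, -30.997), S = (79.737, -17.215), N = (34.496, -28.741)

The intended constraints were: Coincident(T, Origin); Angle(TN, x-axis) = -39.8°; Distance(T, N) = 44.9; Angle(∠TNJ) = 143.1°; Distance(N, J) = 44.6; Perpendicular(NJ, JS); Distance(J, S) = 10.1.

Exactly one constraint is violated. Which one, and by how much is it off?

Distance(J, S) = 10.1 — off by 3.70.

T = (0.00, 0.00) ✓; TN at -39.80° ✓; |TN| = 44.90 ✓; ∠TNJ = 143.1° ✓; |NJ| = 44.60 ✓; ∠(NJ, JS) = 90.00° ✓; |JS| = 13.80 ✗.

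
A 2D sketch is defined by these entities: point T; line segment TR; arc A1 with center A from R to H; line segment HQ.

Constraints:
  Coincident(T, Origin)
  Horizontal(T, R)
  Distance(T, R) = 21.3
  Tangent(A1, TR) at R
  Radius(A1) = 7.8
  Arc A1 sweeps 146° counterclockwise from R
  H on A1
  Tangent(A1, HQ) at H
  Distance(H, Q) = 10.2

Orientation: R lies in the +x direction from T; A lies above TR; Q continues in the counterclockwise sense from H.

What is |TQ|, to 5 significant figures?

26.360

T is at the origin; TR is horizontal with |TR| = 21.3 and R on the +x side, so R = (21.300, 0.0000). Tangency of A1 to TR means the radius AR is perpendicular to TR, so A = R + (0, 7.8) = (21.300, 7.8000). On A1, R sits at bearing -90° from A; a 146° counterclockwise sweep puts H at bearing 56°, so H = A + 7.8·(cos 56°, sin 56°) = (25.662, 14.266). Since A1 is tangent to HQ there, AH ⟂ HQ, so HQ runs along (−sin 56°, cos 56°); with |HQ| = 10.2, Q = (17.206, 19.970). Then |TQ| = |Q − T| = 26.360.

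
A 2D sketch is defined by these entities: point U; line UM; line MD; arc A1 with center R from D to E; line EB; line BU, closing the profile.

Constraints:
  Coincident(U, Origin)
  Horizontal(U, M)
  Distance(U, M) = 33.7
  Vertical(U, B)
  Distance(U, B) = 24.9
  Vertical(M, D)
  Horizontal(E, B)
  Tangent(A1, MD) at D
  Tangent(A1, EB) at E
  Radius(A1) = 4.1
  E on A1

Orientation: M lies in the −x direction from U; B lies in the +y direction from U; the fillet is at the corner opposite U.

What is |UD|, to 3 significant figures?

39.6

U is at the origin; U and M share the same y with |UM| = 33.7 and M on the −x side, so M = (-33.7, 0.00). UB is vertical with |UB| = 24.9 and B on the +y side, so B = (0.00, 24.9). The virtual corner opposite U is at (-33.7, 24.9). A1 meets MD tangentially, so RD is at right angles to MD and A1 meets EB tangentially, so RE is at right angles to EB, with radius 4.1, so the center R sits 4.1 in from both sides at R = (-29.6, 20.8). That places the tangent points at D = (-33.7, 20.8) on MD and E = (-29.6, 24.9) on EB. Then |UD| = |D − U| = 39.6.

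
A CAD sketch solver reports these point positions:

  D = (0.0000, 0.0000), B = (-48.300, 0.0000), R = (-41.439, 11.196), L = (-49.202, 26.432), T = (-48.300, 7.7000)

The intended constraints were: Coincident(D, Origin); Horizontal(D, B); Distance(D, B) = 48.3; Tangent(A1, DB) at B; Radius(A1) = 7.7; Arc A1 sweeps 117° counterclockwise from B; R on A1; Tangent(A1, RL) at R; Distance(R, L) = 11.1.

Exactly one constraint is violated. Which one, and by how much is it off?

Distance(R, L) = 11.1 — off by 6.00.

D = (0.00, 0.00) ✓; D.y = 0.00, B.y = 0.00 ✓; |DB| = 48.30 ✓; ∠(TB, BD) = 90.00° ✓; |TB| = 7.700 ✓; bearing(T→R) − bearing(T→B) = 117.0° ✓; |TR| = 7.700 ✓; ∠(TR, RL) = 90.00° ✓; |RL| = 17.10 ✗.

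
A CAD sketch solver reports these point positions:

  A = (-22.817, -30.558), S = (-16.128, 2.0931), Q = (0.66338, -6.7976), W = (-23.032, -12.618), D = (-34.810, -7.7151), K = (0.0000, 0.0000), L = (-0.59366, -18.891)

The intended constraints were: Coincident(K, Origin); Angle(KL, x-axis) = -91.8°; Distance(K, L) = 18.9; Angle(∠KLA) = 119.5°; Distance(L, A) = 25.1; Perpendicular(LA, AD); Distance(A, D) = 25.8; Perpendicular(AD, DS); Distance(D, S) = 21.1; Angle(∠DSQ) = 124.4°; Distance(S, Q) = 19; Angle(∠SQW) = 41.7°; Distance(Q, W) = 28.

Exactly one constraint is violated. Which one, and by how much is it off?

Distance(Q, W) = 28 — off by 3.60.

K = (0.00, 0.00) ✓; KL at -91.80° ✓; |KL| = 18.90 ✓; ∠KLA = 119.5° ✓; |LA| = 25.10 ✓; ∠(LA, AD) = 90.00° ✓; |AD| = 25.80 ✓; ∠(AD, DS) = 90.00° ✓; |DS| = 21.10 ✓; ∠DSQ = 124.4° ✓; |SQ| = 19.00 ✓; ∠SQW = 41.70° ✓; |QW| = 24.40 ✗.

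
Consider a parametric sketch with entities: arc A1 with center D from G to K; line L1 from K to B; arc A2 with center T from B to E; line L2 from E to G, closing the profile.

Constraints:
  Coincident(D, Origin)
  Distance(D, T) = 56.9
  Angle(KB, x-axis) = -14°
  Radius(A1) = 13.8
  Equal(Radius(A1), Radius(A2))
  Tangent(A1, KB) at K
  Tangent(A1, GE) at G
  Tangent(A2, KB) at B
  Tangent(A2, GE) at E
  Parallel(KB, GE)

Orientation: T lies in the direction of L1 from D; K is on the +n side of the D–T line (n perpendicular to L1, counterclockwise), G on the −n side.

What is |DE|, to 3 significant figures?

58.5

The slot axis is L1's direction at -14.0°, so u = (cos -14.0°, sin -14.0°) = (0.970, -0.242) and n = (−sin -14.0°, cos -14.0°) = (0.242, 0.970). D is at the origin and T lies 56.9 along u from D, so T = 56.9·u = (55.2, -13.8). Tangency of A1 to both parallel lines with radius 13.8 puts K and G at D ± 13.8·n: K = (3.34, 13.4), G = (-3.34, -13.4). Equal radii place B and E the same way about T: B = T + 13.8·n = (58.5, -0.375), E = T − 13.8·n = (51.9, -27.2). Then |DE| = |E − D| = 58.5.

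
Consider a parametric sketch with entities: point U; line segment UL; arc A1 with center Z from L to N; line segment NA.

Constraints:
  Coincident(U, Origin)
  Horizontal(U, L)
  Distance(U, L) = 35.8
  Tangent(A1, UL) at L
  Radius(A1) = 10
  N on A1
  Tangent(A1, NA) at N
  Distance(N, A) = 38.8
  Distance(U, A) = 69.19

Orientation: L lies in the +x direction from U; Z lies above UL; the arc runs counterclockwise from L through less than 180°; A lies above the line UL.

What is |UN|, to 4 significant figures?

46.55

U is at the origin; UL is horizontal with |UL| = 35.8 and L on the +x side, so L = (35.80, 0.000). The tangent condition forces ZL to be normal to UL, so Z = L + (0, 10) = (35.80, 10.00). Since ZN ⟂ NA (tangency), |ZA| = √(10.0² + 38.8²) = 40.07 regardless of where N sits on A1. So A lies on both circle(U, 69.19) and circle(Z, 40.07); the above-UL intersection is A = (50.53, 47.26). N is the foot of the tangent from A: N = (45.72, 8.760).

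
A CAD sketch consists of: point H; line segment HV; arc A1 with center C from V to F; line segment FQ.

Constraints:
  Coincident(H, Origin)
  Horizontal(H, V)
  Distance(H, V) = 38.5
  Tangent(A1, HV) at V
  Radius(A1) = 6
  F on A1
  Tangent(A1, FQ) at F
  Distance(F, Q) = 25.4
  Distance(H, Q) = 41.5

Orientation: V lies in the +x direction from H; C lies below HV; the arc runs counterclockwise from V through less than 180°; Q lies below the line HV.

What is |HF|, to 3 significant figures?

33.0

Checks: |CF| = 6.000 ✓; ∠(CF, FQ) = 90.00° ✓; |FQ| = 25.40 ✓; |HQ| = 41.50 ✓.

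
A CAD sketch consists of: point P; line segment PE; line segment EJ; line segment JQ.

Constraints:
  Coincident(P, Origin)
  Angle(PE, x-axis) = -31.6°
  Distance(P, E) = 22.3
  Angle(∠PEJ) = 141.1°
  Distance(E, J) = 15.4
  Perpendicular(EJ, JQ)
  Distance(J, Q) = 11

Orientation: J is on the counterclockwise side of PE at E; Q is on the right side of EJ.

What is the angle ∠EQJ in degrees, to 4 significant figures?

54.46°

P is at the origin; PE runs at -31.6° with length 22.3, so E = 22.3·(cos -31.6°, sin -31.6°) = (18.99, -11.68). ∠PEJ = 141.1°, so EJ runs at -31.6° + (180° − 141.1°) = 7.300° from the x-axis; with |EJ| = 15.4, J = E + 15.4·(cos 7.300°, sin 7.300°) = (34.27, -9.728). EJ ⟂ JQ; with |JQ| = 11.0 on the right of EJ, Q = J + 11.0·(0.1271, -0.9919) = (35.67, -20.64). Then cos ∠EQJ = QE·QJ / (|QE||QJ|), giving 54.46°.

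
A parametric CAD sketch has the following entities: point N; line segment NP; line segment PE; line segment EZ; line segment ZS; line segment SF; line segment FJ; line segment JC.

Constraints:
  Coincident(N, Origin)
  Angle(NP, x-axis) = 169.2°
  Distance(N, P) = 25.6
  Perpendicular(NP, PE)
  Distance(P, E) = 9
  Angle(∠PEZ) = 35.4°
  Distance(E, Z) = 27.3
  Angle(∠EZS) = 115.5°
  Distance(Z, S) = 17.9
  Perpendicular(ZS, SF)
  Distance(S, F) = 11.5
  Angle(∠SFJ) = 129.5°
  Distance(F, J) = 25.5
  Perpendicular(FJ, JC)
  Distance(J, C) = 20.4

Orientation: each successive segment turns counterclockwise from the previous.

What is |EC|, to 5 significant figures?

13.012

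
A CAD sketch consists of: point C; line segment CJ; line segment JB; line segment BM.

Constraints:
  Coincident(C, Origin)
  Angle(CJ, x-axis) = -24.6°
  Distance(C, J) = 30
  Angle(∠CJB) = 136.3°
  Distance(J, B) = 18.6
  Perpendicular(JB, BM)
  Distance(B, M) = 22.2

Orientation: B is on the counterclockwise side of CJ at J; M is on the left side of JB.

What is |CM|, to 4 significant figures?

40.32

∠CJB = 136.3°, so JB runs at -24.6° + (180° − 136.3°) = 19.10° from the x-axis; with |JB| = 18.6, B = J + 18.6·(cos 19.10°, sin 19.10°) = (44.85, -6.402). JB ⟂ BM; with |BM| = 22.2 on the left of JB, M = B + 22.2·(-0.3272, 0.9449) = (37.59, 14.58). Then |CM| = |M − C| = 40.32.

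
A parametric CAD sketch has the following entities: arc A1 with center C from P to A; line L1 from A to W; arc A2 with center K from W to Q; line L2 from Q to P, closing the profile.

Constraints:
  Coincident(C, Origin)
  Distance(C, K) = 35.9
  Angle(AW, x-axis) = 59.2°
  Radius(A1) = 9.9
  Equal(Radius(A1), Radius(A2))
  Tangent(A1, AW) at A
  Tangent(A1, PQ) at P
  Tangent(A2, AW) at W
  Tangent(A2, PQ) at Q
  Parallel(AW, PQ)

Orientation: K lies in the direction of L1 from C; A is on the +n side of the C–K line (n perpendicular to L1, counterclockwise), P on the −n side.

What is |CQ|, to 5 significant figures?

37.240

The slot axis is L1's direction at 59.2°, so u = (cos 59.2°, sin 59.2°) = (0.51204, 0.85896) and n = (−sin 59.2°, cos 59.2°) = (-0.85896, 0.51204). C is at the origin and K lies 35.9 along u from C, so K = 35.9·u = (18.382, 30.837). Tangency of A1 to both parallel lines with radius 9.9 puts A and P at C ± 9.9·n: A = (-8.5037, 5.0692), P = (8.5037, -5.0692). Equal radii place W and Q the same way about K: W = K + 9.9·n = (9.8786, 35.906), Q = K − 9.9·n = (26.886, 25.767). Then |CQ| = |Q − C| = 37.240.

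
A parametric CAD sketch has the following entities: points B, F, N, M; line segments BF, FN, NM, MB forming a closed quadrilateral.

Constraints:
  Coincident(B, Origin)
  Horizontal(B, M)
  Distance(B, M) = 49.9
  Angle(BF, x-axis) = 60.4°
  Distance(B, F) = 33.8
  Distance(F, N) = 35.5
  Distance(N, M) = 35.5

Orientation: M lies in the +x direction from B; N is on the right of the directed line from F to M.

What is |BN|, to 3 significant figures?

16.1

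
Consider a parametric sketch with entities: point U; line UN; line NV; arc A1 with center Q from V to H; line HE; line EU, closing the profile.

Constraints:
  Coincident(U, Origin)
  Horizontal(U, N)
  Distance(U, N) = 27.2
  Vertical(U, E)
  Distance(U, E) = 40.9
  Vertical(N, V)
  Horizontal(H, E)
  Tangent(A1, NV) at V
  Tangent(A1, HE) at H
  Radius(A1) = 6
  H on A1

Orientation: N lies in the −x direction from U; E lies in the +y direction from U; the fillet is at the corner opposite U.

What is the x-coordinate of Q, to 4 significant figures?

-21.20

U is at the origin; U and N share the same y with |UN| = 27.2 and N on the −x side, so N = (-27.20, 0.000). UE is vertical with |UE| = 40.9 and E on the +y side, so E = (0.000, 40.90). The virtual corner opposite U is at (-27.20, 40.90). A1 meets NV tangentially, so QV is at right angles to NV and since A1 is tangent to HE there, QH ⟂ HE, with radius 6.0, so the center Q sits 6.0 in from both sides at Q = (-21.20, 34.90). So Q.x = -21.20.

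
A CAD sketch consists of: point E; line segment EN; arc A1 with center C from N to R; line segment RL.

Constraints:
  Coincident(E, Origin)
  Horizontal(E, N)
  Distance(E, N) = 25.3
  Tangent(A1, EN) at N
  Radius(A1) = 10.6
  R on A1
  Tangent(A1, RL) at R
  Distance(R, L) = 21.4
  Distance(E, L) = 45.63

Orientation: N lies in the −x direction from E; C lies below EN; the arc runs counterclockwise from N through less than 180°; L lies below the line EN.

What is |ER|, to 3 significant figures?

37.9

Checks: |CN| = 10.60 ✓; |CR| = 10.60 ✓; ∠(CR, RL) = 90.00° ✓; |RL| = 21.40 ✓; |EL| = 45.63 ✓.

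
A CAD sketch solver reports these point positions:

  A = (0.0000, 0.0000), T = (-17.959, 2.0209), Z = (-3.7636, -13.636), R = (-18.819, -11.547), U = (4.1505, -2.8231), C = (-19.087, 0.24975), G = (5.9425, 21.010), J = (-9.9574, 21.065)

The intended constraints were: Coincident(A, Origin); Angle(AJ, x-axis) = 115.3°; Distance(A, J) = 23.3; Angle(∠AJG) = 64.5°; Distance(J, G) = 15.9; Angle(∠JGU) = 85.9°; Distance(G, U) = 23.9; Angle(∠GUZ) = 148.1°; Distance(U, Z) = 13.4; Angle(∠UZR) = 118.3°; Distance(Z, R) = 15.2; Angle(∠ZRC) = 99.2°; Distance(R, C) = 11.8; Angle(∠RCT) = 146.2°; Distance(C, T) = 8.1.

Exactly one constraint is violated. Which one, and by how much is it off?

Distance(C, T) = 8.1 — off by 6.00.

A = (0.00, 0.00) ✓; AJ at 115.3° ✓; |AJ| = 23.30 ✓; ∠AJG = 64.50° ✓; |JG| = 15.90 ✓; ∠JGU = 85.90° ✓; |GU| = 23.90 ✓; ∠GUZ = 148.1° ✓; |UZ| = 13.40 ✓; ∠UZR = 118.3° ✓; |ZR| = 15.20 ✓; ∠ZRC = 99.20° ✓; |RC| = 11.80 ✓; ∠RCT = 146.2° ✓; |CT| = 2.100 ✗.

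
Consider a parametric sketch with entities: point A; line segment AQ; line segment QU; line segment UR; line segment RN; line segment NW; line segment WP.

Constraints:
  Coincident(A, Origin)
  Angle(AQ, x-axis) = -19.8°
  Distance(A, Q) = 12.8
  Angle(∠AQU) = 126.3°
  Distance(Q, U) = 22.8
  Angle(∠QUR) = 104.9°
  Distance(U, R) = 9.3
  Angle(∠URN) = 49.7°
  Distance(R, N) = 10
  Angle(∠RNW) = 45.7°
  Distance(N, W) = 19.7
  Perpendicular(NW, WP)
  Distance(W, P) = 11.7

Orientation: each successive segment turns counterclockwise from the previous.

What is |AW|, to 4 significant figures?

44.01

A is at the origin; AQ runs at -19.8° with length 12.8, so Q = (12.04, -4.336). ∠AQU = 126.3° gives QU at 33.90° from the x-axis; with |QU| = 22.8, U = (30.97, 8.381). ∠QUR = 104.9° gives UR at 109.0° from the x-axis; with |UR| = 9.3, R = (27.94, 17.17). ∠URN = 49.7° gives RN at -120.7° from the x-axis; with |RN| = 10.0, N = (22.83, 8.576). ∠RNW = 45.7° gives NW at 13.60° from the x-axis; with |NW| = 19.7, W = (41.98, 13.21). Then |AW| = |W − A| = 44.01.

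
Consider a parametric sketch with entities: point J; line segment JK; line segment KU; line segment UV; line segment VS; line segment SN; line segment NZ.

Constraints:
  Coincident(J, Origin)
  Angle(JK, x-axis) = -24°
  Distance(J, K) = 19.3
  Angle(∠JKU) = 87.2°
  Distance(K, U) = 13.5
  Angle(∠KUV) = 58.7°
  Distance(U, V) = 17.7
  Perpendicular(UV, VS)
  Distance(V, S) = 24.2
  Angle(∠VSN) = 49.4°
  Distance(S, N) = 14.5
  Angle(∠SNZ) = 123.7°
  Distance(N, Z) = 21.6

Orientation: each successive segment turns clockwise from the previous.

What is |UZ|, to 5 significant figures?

11.439

J is at the origin; JK runs at -24.0° with length 19.3, so K = (17.631, -7.8500). ∠JKU = 87.2° gives KU at -116.80° from the x-axis; with |KU| = 13.5, U = (11.545, -19.900). ∠KUV = 58.7° gives UV at 121.90° from the x-axis; with |UV| = 17.7, V = (2.1912, -4.8731). UV ⟂ VS, so VS runs at 31.900°; with |VS| = 24.2, S = (22.736, 7.9151). ∠VSN = 49.4° gives SN at -98.700° from the x-axis; with |SN| = 14.5, N = (20.543, -6.4181). ∠SNZ = 123.7° gives NZ at -155.00° from the x-axis; with |NZ| = 21.6, Z = (0.96681, -15.547). Then |UZ| = |Z − U| = 11.439.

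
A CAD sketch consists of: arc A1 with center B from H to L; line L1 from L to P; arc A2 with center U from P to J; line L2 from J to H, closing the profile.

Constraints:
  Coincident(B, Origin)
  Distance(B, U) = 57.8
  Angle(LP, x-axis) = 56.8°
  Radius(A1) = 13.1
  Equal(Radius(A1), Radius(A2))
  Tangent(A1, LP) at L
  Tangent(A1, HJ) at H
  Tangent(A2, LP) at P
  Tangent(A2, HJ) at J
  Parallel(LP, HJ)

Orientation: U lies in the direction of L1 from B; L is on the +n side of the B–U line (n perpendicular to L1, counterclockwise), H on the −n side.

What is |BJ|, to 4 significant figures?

59.27

The slot axis is L1's direction at 56.8°, so u = (cos 56.8°, sin 56.8°) = (0.5476, 0.8368) and n = (−sin 56.8°, cos 56.8°) = (-0.8368, 0.5476). B is at the origin and U lies 57.8 along u from B, so U = 57.8·u = (31.65, 48.36). Tangency of A1 to both parallel lines with radius 13.1 puts L and H at B ± 13.1·n: L = (-10.96, 7.173), H = (10.96, -7.173). Equal radii place P and J the same way about U: P = U + 13.1·n = (20.69, 55.54), J = U − 13.1·n = (42.61, 41.19). Then |BJ| = |J − B| = 59.27.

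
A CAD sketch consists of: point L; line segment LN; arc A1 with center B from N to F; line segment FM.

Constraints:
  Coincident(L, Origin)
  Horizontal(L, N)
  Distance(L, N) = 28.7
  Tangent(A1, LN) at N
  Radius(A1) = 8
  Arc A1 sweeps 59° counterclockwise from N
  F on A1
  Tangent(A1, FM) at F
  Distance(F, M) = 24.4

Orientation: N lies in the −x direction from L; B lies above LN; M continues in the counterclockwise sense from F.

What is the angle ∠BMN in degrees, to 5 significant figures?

11.077°

L is at the origin; L and N share the same y with |LN| = 28.7 and N on the −x side, so N = (-28.700, 0.0000). Since A1 is tangent to LN there, BN ⟂ LN, so B = N + (0, 8) = (-28.700, 8.0000). On A1, N sits at bearing -90° from B; a 59° counterclockwise sweep puts F at bearing -31°, so F = B + 8.0·(cos -31°, sin -31°) = (-21.843, 3.8797). Tangency of A1 to FM means the radius BF is perpendicular to FM, so FM runs along (−sin -31°, cos -31°); with |FM| = 24.4, M = (-9.2757, 24.795). Then cos ∠BMN = MB·MN / (|MB||MN|), giving 11.077°.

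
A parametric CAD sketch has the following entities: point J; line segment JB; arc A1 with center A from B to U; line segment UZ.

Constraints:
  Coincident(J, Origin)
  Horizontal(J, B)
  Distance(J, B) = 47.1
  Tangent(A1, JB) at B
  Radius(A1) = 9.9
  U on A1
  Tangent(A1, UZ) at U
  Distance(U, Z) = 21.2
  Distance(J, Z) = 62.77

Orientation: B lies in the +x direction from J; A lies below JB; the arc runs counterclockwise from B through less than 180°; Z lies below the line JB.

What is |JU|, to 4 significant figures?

43.00

Checks: |AU| = 9.900 ✓; ∠(AU, UZ) = 90.00° ✓; |UZ| = 21.20 ✓; |JZ| = 62.77 ✓.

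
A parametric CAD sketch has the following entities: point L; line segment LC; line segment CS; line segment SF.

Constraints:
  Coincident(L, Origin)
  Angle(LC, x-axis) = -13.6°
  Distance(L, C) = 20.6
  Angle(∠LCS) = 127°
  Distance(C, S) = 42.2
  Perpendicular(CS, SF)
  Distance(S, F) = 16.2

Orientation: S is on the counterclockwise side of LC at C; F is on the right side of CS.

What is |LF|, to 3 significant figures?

63.6

∠LCS = 127.0°, so CS runs at -13.6° + (180° − 127.0°) = 39.4° from the x-axis; with |CS| = 42.2, S = C + 42.2·(cos 39.4°, sin 39.4°) = (52.6, 21.9). The perpendicularity gives SF at right angles to CS; with |SF| = 16.2 on the right of CS, F = S + 16.2·(0.635, -0.773) = (62.9, 9.42). Then |LF| = |F − L| = 63.6.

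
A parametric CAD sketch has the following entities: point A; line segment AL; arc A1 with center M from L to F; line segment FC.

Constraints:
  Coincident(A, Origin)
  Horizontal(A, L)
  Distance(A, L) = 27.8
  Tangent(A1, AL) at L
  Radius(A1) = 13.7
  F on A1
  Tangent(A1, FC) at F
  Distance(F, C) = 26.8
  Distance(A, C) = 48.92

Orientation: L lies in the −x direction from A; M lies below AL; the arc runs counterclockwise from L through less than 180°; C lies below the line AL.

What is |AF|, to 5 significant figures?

44.528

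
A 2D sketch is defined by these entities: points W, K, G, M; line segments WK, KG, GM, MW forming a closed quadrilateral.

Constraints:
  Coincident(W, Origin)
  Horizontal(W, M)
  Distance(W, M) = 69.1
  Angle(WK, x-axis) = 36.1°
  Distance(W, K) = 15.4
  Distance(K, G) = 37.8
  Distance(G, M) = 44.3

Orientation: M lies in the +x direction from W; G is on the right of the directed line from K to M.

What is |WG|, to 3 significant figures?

39.4

W is at the origin; WM is horizontal with |WM| = 69.1 and M in +x, so M = (69.1, 0). WK runs at 36.1° with |WK| = 15.4, so K = (12.4, 9.07). G is determined by |KG| = 37.8 and |GM| = 44.3 together: it lies at the intersection of circle(K, 37.8) and circle(M, 44.3). With |KM| = 57.4, the foot of the radical line on KM is 24.0 from K and the perpendicular offset is √(37.8² − 24.0²) = 29.2. Taking the right-of-KM solution: G = (31.6, -23.5).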